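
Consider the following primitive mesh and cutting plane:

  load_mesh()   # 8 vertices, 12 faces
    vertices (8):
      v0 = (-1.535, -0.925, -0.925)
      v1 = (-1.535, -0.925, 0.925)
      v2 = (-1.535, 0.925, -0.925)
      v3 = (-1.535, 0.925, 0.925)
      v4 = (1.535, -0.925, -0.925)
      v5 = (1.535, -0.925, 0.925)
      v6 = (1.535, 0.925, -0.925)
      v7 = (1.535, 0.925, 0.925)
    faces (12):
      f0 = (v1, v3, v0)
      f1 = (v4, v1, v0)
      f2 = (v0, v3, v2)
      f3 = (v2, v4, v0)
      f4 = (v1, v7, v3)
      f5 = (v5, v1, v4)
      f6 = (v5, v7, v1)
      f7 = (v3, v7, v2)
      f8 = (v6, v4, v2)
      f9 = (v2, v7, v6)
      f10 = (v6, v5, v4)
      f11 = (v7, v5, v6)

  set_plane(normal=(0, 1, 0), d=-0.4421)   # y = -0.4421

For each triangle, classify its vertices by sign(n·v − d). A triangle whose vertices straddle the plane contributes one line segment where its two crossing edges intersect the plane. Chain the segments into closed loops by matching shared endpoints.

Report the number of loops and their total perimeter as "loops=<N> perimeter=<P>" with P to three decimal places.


Straddling triangles (8 of 12):
  (v1,v3,v0) [-+-] → (-1.535, -0.4421, 0.925)–(-1.535, -0.4421, -0.4421)  len=1.3671
  (v0,v3,v2) [-++] → (-1.535, -0.4421, -0.4421)–(-1.535, -0.4421, -0.925)  len=0.4829
  (v2,v4,v0) [+--] → (0.733647, -0.4421, -0.925)–(-1.535, -0.4421, -0.925)  len=2.2686
  (v1,v7,v3) [-++] → (-0.733647, -0.4421, 0.925)–(-1.535, -0.4421, 0.925)  len=0.8014
  (v5,v7,v1) [-+-] → (1.535, -0.4421, 0.925)–(-0.733647, -0.4421, 0.925)  len=2.2686
  (v6,v4,v2) [+-+] → (1.535, -0.4421, -0.925)–(0.733647, -0.4421, -0.925)  len=0.8014
  (v6,v5,v4) [+--] → (1.535, -0.4421, 0.4421)–(1.535, -0.4421, -0.925)  len=1.3671
  (v7,v5,v6) [+-+] → (1.535, -0.4421, 0.925)–(1.535, -0.4421, 0.4421)  len=0.4829

Chained into 1 loop(s):
  loop 1: 8 segments, perimeter = 9.8400
Total perimeter = 9.840

loops=1 perimeter=9.840


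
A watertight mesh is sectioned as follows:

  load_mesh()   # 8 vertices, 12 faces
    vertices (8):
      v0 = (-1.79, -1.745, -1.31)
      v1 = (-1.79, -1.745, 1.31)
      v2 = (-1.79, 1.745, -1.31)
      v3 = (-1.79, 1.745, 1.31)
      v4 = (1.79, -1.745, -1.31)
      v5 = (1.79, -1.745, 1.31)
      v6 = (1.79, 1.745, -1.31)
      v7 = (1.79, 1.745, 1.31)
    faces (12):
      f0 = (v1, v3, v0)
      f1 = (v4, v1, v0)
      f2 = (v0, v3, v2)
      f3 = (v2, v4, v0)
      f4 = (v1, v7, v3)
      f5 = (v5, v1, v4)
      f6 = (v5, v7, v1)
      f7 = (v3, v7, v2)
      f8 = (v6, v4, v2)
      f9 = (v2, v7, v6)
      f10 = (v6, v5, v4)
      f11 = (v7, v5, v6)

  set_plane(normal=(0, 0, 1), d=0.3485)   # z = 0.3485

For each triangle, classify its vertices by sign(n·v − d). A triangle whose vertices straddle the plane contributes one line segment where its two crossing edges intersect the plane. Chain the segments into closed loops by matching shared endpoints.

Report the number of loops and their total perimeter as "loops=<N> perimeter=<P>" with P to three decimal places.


Straddling triangles (8 of 12):
  (v1,v3,v0) [++-] → (-1.79, 0.464223, 0.3485)–(-1.79, -1.745, 0.3485)  len=2.2092
  (v4,v1,v0) [-+-] → (-0.476195, -1.745, 0.3485)–(-1.79, -1.745, 0.3485)  len=1.3138
  (v0,v3,v2) [-+-] → (-1.79, 0.464223, 0.3485)–(-1.79, 1.745, 0.3485)  len=1.2808
  (v5,v1,v4) [++-] → (-0.476195, -1.745, 0.3485)–(1.79, -1.745, 0.3485)  len=2.2662
  (v3,v7,v2) [++-] → (0.476195, 1.745, 0.3485)–(-1.79, 1.745, 0.3485)  len=2.2662
  (v2,v7,v6) [-+-] → (0.476195, 1.745, 0.3485)–(1.79, 1.745, 0.3485)  len=1.3138
  (v6,v5,v4) [-+-] → (1.79, -0.464223, 0.3485)–(1.79, -1.745, 0.3485)  len=1.2808
  (v7,v5,v6) [++-] → (1.79, -0.464223, 0.3485)–(1.79, 1.745, 0.3485)  len=2.2092

Chained into 1 loop(s):
  loop 1: 8 segments, perimeter = 14.1400
Total perimeter = 14.140

loops=1 perimeter=14.140


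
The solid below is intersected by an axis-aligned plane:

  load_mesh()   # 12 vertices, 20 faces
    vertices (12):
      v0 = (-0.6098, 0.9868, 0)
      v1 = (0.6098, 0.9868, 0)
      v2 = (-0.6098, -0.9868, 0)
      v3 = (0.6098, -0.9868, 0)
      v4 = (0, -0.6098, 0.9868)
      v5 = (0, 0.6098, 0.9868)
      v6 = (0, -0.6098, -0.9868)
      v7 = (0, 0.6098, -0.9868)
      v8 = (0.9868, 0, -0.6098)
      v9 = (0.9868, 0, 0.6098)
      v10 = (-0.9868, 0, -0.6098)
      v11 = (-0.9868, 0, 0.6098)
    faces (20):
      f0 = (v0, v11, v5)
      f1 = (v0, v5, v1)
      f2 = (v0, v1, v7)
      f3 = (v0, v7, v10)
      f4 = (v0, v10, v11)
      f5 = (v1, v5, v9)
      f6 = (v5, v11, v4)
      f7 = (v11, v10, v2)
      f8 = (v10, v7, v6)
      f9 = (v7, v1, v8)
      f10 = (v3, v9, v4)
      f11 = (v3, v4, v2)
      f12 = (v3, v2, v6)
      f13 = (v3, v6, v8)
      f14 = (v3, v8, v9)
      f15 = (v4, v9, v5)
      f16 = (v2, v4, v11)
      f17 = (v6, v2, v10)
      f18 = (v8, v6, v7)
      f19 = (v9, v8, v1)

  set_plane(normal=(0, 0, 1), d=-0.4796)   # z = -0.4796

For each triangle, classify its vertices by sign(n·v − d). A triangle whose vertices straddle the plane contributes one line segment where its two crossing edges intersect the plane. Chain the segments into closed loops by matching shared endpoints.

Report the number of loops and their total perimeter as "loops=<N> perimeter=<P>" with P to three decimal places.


Straddling triangles (10 of 20):
  (v0,v1,v7) [++-] → (0.313428, 0.803572, -0.4796)–(-0.313428, 0.803572, -0.4796)  len=0.6269
  (v0,v7,v10) [+--] → (-0.313428, 0.803572, -0.4796)–(-0.906306, 0.210694, -0.4796)  len=0.8385
  (v0,v10,v11) [+-+] → (-0.906306, 0.210694, -0.4796)–(-0.9868, 0, -0.4796)  len=0.2255
  (v11,v10,v2) [+-+] → (-0.9868, 0, -0.4796)–(-0.906306, -0.210694, -0.4796)  len=0.2255
  (v7,v1,v8) [-+-] → (0.313428, 0.803572, -0.4796)–(0.906306, 0.210694, -0.4796)  len=0.8385
  (v3,v2,v6) [++-] → (-0.313428, -0.803572, -0.4796)–(0.313428, -0.803572, -0.4796)  len=0.6269
  (v3,v6,v8) [+--] → (0.313428, -0.803572, -0.4796)–(0.906306, -0.210694, -0.4796)  len=0.8385
  (v3,v8,v9) [+-+] → (0.906306, -0.210694, -0.4796)–(0.9868, 0, -0.4796)  len=0.2255
  (v6,v2,v10) [-+-] → (-0.313428, -0.803572, -0.4796)–(-0.906306, -0.210694, -0.4796)  len=0.8385
  (v9,v8,v1) [+-+] → (0.9868, 0, -0.4796)–(0.906306, 0.210694, -0.4796)  len=0.2255

Chained into 1 loop(s):
  loop 1: 10 segments, perimeter = 5.5097
Total perimeter = 5.510

loops=1 perimeter=5.510


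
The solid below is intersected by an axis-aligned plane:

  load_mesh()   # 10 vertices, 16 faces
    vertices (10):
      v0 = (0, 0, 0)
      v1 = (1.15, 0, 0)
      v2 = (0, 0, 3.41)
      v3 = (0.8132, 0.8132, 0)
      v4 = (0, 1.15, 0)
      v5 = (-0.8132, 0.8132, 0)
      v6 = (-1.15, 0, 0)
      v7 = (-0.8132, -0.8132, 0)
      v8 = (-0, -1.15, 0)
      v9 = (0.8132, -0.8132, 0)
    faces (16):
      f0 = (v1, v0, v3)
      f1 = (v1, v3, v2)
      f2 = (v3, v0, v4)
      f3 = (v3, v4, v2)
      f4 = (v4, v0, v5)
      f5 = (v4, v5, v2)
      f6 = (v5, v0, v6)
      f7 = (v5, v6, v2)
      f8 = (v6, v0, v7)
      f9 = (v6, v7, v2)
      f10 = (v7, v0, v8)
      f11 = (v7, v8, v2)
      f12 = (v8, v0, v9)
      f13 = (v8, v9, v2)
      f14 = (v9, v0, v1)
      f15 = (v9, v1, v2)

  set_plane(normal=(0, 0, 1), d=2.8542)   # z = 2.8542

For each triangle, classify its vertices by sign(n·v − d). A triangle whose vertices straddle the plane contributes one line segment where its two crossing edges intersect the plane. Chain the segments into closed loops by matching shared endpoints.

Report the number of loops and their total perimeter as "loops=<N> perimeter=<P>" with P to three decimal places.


Straddling triangles (8 of 16):
  (v1,v3,v2) [--+] → (0.132544, 0.132544, 2.8542)–(0.18744, 0, 2.8542)  len=0.1435
  (v3,v4,v2) [--+] → (0, 0.18744, 2.8542)–(0.132544, 0.132544, 2.8542)  len=0.1435
  (v4,v5,v2) [--+] → (-0.132544, 0.132544, 2.8542)–(0, 0.18744, 2.8542)  len=0.1435
  (v5,v6,v2) [--+] → (-0.18744, 0, 2.8542)–(-0.132544, 0.132544, 2.8542)  len=0.1435
  (v6,v7,v2) [--+] → (-0.132544, -0.132544, 2.8542)–(-0.18744, 0, 2.8542)  len=0.1435
  (v7,v8,v2) [--+] → (0, -0.18744, 2.8542)–(-0.132544, -0.132544, 2.8542)  len=0.1435
  (v8,v9,v2) [--+] → (0.132544, -0.132544, 2.8542)–(0, -0.18744, 2.8542)  len=0.1435
  (v9,v1,v2) [--+] → (0.18744, 0, 2.8542)–(0.132544, -0.132544, 2.8542)  len=0.1435

Chained into 1 loop(s):
  loop 1: 8 segments, perimeter = 1.1477
Total perimeter = 1.148

loops=1 perimeter=1.148


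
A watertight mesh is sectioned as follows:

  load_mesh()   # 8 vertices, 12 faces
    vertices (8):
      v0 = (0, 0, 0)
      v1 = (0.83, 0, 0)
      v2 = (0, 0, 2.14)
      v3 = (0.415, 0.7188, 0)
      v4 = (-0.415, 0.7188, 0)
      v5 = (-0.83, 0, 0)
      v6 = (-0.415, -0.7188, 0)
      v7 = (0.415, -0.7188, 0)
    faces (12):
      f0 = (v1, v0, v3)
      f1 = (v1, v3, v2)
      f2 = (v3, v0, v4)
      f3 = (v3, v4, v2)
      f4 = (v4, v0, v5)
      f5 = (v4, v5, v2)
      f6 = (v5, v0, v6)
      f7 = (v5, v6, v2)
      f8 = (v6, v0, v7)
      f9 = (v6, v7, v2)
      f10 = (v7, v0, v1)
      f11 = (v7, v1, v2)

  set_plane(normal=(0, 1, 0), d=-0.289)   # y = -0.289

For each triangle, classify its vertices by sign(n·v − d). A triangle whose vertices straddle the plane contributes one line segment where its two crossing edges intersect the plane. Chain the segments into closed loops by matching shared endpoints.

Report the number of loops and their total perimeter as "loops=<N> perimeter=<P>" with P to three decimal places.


loops=1 perimeter=4.405

Straddling triangles (6 of 12):
  (v5,v0,v6) [++-] → (-0.166854, -0.289, 0)–(-0.663146, -0.289, 0)  len=0.4963
  (v5,v6,v2) [+-+] → (-0.663146, -0.289, 0)–(-0.166854, -0.289, 1.27959)  len=1.3725
  (v6,v0,v7) [-+-] → (-0.166854, -0.289, 0)–(0.166854, -0.289, 0)  len=0.3337
  (v6,v7,v2) [--+] → (0.166854, -0.289, 1.27959)–(-0.166854, -0.289, 1.27959)  len=0.3337
  (v7,v0,v1) [-++] → (0.166854, -0.289, 0)–(0.663146, -0.289, 0)  len=0.4963
  (v7,v1,v2) [-++] → (0.663146, -0.289, 0)–(0.166854, -0.289, 1.27959)  len=1.3725

Chained into 1 loop(s):
  loop 1: 6 segments, perimeter = 4.4049
Total perimeter = 4.405


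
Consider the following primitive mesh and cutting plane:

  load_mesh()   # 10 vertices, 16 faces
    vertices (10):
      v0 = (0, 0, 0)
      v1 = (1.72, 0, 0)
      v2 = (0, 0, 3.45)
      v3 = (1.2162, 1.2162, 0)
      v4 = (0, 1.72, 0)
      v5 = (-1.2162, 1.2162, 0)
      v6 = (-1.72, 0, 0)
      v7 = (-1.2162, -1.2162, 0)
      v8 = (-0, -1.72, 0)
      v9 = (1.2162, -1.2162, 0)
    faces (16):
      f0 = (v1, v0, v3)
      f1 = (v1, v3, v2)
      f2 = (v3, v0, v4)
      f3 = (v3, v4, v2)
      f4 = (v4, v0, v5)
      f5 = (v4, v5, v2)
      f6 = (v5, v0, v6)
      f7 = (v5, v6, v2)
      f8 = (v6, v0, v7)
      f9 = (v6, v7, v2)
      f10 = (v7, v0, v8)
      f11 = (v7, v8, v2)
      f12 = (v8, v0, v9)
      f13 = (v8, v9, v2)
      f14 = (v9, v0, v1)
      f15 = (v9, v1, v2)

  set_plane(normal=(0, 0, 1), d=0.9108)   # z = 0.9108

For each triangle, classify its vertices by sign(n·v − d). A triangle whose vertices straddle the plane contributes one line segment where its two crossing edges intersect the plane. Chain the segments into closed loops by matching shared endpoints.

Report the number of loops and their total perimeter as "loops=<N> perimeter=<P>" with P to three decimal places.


Straddling triangles (8 of 16):
  (v1,v3,v2) [--+] → (0.895123, 0.895123, 0.9108)–(1.26592, 0, 0.9108)  len=0.9689
  (v3,v4,v2) [--+] → (0, 1.26592, 0.9108)–(0.895123, 0.895123, 0.9108)  len=0.9689
  (v4,v5,v2) [--+] → (-0.895123, 0.895123, 0.9108)–(0, 1.26592, 0.9108)  len=0.9689
  (v5,v6,v2) [--+] → (-1.26592, 0, 0.9108)–(-0.895123, 0.895123, 0.9108)  len=0.9689
  (v6,v7,v2) [--+] → (-0.895123, -0.895123, 0.9108)–(-1.26592, 0, 0.9108)  len=0.9689
  (v7,v8,v2) [--+] → (0, -1.26592, 0.9108)–(-0.895123, -0.895123, 0.9108)  len=0.9689
  (v8,v9,v2) [--+] → (0.895123, -0.895123, 0.9108)–(0, -1.26592, 0.9108)  len=0.9689
  (v9,v1,v2) [--+] → (1.26592, 0, 0.9108)–(0.895123, -0.895123, 0.9108)  len=0.9689

Chained into 1 loop(s):
  loop 1: 8 segments, perimeter = 7.7511
Total perimeter = 7.751

loops=1 perimeter=7.751


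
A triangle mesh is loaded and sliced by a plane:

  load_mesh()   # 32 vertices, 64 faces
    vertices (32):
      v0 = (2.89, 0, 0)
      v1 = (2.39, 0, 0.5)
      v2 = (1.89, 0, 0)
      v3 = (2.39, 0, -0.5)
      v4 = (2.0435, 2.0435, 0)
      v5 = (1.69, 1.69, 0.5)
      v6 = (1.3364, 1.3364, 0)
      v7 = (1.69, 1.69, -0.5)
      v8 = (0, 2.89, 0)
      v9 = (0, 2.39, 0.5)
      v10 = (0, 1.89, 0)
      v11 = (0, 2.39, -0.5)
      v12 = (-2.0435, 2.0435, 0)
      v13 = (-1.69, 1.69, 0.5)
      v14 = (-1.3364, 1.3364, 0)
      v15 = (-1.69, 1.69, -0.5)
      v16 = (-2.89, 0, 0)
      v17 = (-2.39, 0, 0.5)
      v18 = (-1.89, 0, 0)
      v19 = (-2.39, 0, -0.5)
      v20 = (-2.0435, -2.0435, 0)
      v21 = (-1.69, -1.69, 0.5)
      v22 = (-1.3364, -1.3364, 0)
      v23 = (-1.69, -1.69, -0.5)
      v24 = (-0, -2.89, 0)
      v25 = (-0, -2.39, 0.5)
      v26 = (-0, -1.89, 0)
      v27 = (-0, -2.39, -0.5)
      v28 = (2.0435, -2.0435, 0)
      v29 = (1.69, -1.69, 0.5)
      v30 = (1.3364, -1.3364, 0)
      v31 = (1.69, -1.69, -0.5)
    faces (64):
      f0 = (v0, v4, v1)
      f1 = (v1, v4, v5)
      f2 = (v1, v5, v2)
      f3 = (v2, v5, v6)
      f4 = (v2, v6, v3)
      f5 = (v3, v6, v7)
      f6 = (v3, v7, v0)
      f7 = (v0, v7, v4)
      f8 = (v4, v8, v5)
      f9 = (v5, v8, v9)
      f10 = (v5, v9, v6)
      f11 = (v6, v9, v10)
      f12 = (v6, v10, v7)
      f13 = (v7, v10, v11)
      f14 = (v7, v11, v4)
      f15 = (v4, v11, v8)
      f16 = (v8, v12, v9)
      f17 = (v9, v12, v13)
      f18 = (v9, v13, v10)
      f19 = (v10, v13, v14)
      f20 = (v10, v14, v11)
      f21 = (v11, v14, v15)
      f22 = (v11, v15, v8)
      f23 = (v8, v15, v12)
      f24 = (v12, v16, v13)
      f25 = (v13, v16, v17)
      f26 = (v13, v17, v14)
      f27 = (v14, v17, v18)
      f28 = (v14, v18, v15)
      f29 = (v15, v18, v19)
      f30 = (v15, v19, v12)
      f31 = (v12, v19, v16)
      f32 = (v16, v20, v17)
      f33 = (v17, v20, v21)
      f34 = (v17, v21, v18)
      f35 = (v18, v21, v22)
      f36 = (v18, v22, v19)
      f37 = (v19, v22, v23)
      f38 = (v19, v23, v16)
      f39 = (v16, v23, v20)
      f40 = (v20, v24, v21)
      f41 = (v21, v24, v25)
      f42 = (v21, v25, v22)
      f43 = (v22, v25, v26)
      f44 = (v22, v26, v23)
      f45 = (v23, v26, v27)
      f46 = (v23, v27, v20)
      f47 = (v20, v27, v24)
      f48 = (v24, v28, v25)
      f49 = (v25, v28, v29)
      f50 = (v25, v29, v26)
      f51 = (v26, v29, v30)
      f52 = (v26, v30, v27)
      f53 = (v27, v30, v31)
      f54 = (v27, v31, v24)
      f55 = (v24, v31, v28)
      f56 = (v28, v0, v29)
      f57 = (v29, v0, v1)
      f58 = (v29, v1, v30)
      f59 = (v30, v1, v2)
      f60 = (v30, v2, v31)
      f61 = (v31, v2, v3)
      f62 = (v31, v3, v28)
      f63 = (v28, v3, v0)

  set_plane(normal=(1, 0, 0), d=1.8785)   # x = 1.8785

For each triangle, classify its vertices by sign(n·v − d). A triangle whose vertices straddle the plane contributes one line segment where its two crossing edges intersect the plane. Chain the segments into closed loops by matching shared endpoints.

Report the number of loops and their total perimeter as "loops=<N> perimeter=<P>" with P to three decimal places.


Straddling triangles (20 of 64):
  (v1,v4,v5) [++-] → (1.8785, 1.8785, 0.23338)–(1.8785, 1.23491, 0.5)  len=0.6966
  (v1,v5,v2) [+-+] → (1.8785, 1.23491, 0.5)–(1.8785, 0.097175, 0.02875)  len=1.2315
  (v2,v5,v6) [+--] → (1.8785, 0.097175, 0.02875)–(1.8785, 0.0277612, 0)  len=0.0751
  (v2,v6,v3) [+-+] → (1.8785, 0.0277612, 0)–(1.8785, 0.648793, -0.257261)  len=0.6722
  (v3,v6,v7) [+--] → (1.8785, 0.648793, -0.257261)–(1.8785, 1.23491, -0.5)  len=0.6344
  (v3,v7,v0) [+-+] → (1.8785, 1.23491, -0.5)–(1.8785, 1.42453, -0.421458)  len=0.2052
  (v0,v7,v4) [+-+] → (1.8785, 1.42453, -0.421458)–(1.8785, 1.8785, -0.23338)  len=0.4914
  (v4,v8,v5) [+--] → (1.8785, 2.11185, 0)–(1.8785, 1.8785, 0.23338)  len=0.3300
  (v7,v11,v4) [--+] → (1.8785, 2.07148, -0.0403719)–(1.8785, 1.8785, -0.23338)  len=0.2729
  (v4,v11,v8) [+--] → (1.8785, 2.07148, -0.0403719)–(1.8785, 2.11185, 0)  len=0.0571
  (v24,v28,v25) [-+-] → (1.8785, -2.11185, 0)–(1.8785, -2.07148, 0.0403719)  len=0.0571
  (v25,v28,v29) [-+-] → (1.8785, -2.07148, 0.0403719)–(1.8785, -1.8785, 0.23338)  len=0.2729
  (v24,v31,v28) [--+] → (1.8785, -1.8785, -0.23338)–(1.8785, -2.11185, 0)  len=0.3300
  (v28,v0,v29) [++-] → (1.8785, -1.42453, 0.421458)–(1.8785, -1.8785, 0.23338)  len=0.4914
  (v29,v0,v1) [-++] → (1.8785, -1.42453, 0.421458)–(1.8785, -1.23491, 0.5)  len=0.2052
  (v29,v1,v30) [-+-] → (1.8785, -1.23491, 0.5)–(1.8785, -0.648793, 0.257261)  len=0.6344
  (v30,v1,v2) [-++] → (1.8785, -0.648793, 0.257261)–(1.8785, -0.0277612, 0)  len=0.6722
  (v30,v2,v31) [-+-] → (1.8785, -0.0277612, 0)–(1.8785, -0.097175, -0.02875)  len=0.0751
  (v31,v2,v3) [-++] → (1.8785, -0.097175, -0.02875)–(1.8785, -1.23491, -0.5)  len=1.2315
  (v31,v3,v28) [-++] → (1.8785, -1.23491, -0.5)–(1.8785, -1.8785, -0.23338)  len=0.6966

Chained into 2 loop(s):
  loop 1: 10 segments, perimeter = 4.6665
  loop 2: 10 segments, perimeter = 4.6665
Total perimeter = 9.333

loops=2 perimeter=9.333


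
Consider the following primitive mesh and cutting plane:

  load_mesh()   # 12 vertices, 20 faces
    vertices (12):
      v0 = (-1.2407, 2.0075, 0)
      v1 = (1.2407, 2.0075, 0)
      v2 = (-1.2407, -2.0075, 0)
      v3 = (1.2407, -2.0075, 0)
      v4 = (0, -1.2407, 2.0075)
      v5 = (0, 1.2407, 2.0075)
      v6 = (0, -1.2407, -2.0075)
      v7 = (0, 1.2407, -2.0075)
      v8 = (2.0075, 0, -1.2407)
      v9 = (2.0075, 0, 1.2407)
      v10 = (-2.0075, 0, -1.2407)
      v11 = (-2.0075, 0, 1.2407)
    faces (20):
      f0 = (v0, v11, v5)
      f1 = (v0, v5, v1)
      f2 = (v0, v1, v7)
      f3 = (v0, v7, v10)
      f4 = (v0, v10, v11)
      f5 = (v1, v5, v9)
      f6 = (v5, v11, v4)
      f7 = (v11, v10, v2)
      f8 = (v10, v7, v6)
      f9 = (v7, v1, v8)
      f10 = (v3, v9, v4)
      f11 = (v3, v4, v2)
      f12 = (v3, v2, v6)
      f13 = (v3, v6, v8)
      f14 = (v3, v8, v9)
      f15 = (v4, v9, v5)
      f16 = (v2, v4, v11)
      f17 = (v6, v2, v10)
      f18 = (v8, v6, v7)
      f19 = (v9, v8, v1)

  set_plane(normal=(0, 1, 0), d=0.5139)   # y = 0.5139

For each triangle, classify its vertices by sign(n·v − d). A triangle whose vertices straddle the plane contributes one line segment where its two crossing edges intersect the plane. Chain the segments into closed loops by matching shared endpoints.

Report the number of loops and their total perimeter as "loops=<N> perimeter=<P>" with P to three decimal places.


loops=1 perimeter=12.321

Straddling triangles (10 of 20):
  (v0,v11,v5) [+-+] → (-1.81121, 0.5139, 0.923093)–(-1.17599, 0.5139, 1.55831)  len=0.8983
  (v0,v7,v10) [++-] → (-1.17599, 0.5139, -1.55831)–(-1.81121, 0.5139, -0.923093)  len=0.8983
  (v0,v10,v11) [+--] → (-1.81121, 0.5139, -0.923093)–(-1.81121, 0.5139, 0.923093)  len=1.8462
  (v1,v5,v9) [++-] → (1.17599, 0.5139, 1.55831)–(1.81121, 0.5139, 0.923093)  len=0.8983
  (v5,v11,v4) [+--] → (-1.17599, 0.5139, 1.55831)–(0, 0.5139, 2.0075)  len=1.2589
  (v10,v7,v6) [-+-] → (-1.17599, 0.5139, -1.55831)–(0, 0.5139, -2.0075)  len=1.2589
  (v7,v1,v8) [++-] → (1.81121, 0.5139, -0.923093)–(1.17599, 0.5139, -1.55831)  len=0.8983
  (v4,v9,v5) [--+] → (1.17599, 0.5139, 1.55831)–(0, 0.5139, 2.0075)  len=1.2589
  (v8,v6,v7) [--+] → (0, 0.5139, -2.0075)–(1.17599, 0.5139, -1.55831)  len=1.2589
  (v9,v8,v1) [--+] → (1.81121, 0.5139, -0.923093)–(1.81121, 0.5139, 0.923093)  len=1.8462

Chained into 1 loop(s):
  loop 1: 10 segments, perimeter = 12.3211
Total perimeter = 12.321


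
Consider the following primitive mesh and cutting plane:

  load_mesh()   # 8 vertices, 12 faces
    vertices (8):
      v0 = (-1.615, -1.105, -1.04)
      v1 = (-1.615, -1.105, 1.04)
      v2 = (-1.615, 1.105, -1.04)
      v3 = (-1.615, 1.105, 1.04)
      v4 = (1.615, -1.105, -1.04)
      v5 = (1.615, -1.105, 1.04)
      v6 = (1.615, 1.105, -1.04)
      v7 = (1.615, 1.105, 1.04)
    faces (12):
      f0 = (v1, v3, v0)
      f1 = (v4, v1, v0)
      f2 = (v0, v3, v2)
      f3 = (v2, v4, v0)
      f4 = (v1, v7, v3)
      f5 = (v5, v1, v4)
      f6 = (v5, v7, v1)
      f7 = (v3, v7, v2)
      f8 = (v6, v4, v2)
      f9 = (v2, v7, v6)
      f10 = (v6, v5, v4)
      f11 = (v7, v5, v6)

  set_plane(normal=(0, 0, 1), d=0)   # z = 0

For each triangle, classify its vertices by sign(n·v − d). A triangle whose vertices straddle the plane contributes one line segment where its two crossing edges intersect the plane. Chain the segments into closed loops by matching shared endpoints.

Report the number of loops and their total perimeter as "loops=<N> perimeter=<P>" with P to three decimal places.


Straddling triangles (8 of 12):
  (v1,v3,v0) [++-] → (-1.615, 0, 0)–(-1.615, -1.105, 0)  len=1.1050
  (v4,v1,v0) [-+-] → (0, -1.105, 0)–(-1.615, -1.105, 0)  len=1.6150
  (v0,v3,v2) [-+-] → (-1.615, 0, 0)–(-1.615, 1.105, 0)  len=1.1050
  (v5,v1,v4) [++-] → (0, -1.105, 0)–(1.615, -1.105, 0)  len=1.6150
  (v3,v7,v2) [++-] → (0, 1.105, 0)–(-1.615, 1.105, 0)  len=1.6150
  (v2,v7,v6) [-+-] → (0, 1.105, 0)–(1.615, 1.105, 0)  len=1.6150
  (v6,v5,v4) [-+-] → (1.615, 0, 0)–(1.615, -1.105, 0)  len=1.1050
  (v7,v5,v6) [++-] → (1.615, 0, 0)–(1.615, 1.105, 0)  len=1.1050

Chained into 1 loop(s):
  loop 1: 8 segments, perimeter = 10.8800
Total perimeter = 10.880

loops=1 perimeter=10.880


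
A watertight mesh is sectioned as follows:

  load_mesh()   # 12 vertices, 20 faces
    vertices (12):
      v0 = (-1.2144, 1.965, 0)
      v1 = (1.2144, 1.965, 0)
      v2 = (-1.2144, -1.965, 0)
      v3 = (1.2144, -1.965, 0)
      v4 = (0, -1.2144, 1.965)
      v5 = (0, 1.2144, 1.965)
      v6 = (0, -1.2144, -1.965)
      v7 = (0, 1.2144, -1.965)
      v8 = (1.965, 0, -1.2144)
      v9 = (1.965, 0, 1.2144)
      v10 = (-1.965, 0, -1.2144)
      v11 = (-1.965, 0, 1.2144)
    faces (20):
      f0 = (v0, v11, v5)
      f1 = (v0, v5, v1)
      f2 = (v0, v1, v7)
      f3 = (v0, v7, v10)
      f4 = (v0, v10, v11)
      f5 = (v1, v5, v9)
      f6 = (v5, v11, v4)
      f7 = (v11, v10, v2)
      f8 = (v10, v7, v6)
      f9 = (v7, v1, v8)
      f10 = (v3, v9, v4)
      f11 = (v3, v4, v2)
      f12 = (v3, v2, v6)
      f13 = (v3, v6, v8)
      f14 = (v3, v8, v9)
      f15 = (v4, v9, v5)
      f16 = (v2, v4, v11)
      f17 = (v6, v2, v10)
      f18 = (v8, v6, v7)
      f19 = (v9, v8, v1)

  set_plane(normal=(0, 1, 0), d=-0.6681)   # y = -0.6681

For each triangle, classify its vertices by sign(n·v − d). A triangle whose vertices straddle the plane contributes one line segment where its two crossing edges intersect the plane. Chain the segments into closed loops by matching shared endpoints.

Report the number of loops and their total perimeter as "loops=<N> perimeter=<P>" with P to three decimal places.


loops=1 perimeter=11.663

Straddling triangles (10 of 20):
  (v5,v11,v4) [++-] → (-0.883959, -0.6681, 1.62734)–(0, -0.6681, 1.965)  len=0.9463
  (v11,v10,v2) [++-] → (-1.7098, -0.6681, -0.801504)–(-1.7098, -0.6681, 0.801504)  len=1.6030
  (v10,v7,v6) [++-] → (0, -0.6681, -1.965)–(-0.883959, -0.6681, -1.62734)  len=0.9463
  (v3,v9,v4) [-+-] → (1.7098, -0.6681, 0.801504)–(0.883959, -0.6681, 1.62734)  len=1.1679
  (v3,v6,v8) [--+] → (0.883959, -0.6681, -1.62734)–(1.7098, -0.6681, -0.801504)  len=1.1679
  (v3,v8,v9) [-++] → (1.7098, -0.6681, -0.801504)–(1.7098, -0.6681, 0.801504)  len=1.6030
  (v4,v9,v5) [-++] → (0.883959, -0.6681, 1.62734)–(0, -0.6681, 1.965)  len=0.9463
  (v2,v4,v11) [--+] → (-0.883959, -0.6681, 1.62734)–(-1.7098, -0.6681, 0.801504)  len=1.1679
  (v6,v2,v10) [--+] → (-1.7098, -0.6681, -0.801504)–(-0.883959, -0.6681, -1.62734)  len=1.1679
  (v8,v6,v7) [+-+] → (0.883959, -0.6681, -1.62734)–(0, -0.6681, -1.965)  len=0.9463

Chained into 1 loop(s):
  loop 1: 10 segments, perimeter = 11.6627
Total perimeter = 11.663


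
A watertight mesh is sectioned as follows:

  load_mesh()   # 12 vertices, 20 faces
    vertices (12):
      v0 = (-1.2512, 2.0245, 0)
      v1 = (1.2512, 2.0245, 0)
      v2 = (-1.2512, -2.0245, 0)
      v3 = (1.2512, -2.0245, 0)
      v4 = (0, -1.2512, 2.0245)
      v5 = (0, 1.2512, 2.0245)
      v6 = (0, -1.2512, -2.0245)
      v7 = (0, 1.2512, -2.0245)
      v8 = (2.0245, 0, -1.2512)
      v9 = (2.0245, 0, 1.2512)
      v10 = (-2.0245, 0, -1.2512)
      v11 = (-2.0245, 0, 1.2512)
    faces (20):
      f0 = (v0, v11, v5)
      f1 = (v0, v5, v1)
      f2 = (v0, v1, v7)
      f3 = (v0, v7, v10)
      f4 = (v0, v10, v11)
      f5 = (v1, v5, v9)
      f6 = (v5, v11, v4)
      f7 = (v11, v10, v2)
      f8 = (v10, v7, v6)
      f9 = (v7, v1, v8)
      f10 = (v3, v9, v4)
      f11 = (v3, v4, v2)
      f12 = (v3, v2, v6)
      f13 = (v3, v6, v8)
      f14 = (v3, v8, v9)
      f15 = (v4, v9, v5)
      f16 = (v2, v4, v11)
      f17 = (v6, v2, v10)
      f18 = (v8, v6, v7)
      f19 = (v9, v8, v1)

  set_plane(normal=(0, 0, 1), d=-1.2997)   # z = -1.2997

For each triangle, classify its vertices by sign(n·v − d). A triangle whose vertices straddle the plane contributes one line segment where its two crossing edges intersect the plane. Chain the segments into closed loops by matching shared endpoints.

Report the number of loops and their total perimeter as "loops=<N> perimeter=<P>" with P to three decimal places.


Straddling triangles (8 of 20):
  (v0,v1,v7) [++-] → (0.447948, 1.52805, -1.2997)–(-0.447948, 1.52805, -1.2997)  len=0.8959
  (v0,v7,v10) [+-+] → (-0.447948, 1.52805, -1.2997)–(-1.89753, 0.078473, -1.2997)  len=2.0500
  (v10,v7,v6) [+--] → (-1.89753, 0.078473, -1.2997)–(-1.89753, -0.078473, -1.2997)  len=0.1569
  (v7,v1,v8) [-++] → (0.447948, 1.52805, -1.2997)–(1.89753, 0.078473, -1.2997)  len=2.0500
  (v3,v2,v6) [++-] → (-0.447948, -1.52805, -1.2997)–(0.447948, -1.52805, -1.2997)  len=0.8959
  (v3,v6,v8) [+-+] → (0.447948, -1.52805, -1.2997)–(1.89753, -0.078473, -1.2997)  len=2.0500
  (v6,v2,v10) [-++] → (-0.447948, -1.52805, -1.2997)–(-1.89753, -0.078473, -1.2997)  len=2.0500
  (v8,v6,v7) [+--] → (1.89753, -0.078473, -1.2997)–(1.89753, 0.078473, -1.2997)  len=0.1569

Chained into 1 loop(s):
  loop 1: 8 segments, perimeter = 10.3057
Total perimeter = 10.306

loops=1 perimeter=10.306


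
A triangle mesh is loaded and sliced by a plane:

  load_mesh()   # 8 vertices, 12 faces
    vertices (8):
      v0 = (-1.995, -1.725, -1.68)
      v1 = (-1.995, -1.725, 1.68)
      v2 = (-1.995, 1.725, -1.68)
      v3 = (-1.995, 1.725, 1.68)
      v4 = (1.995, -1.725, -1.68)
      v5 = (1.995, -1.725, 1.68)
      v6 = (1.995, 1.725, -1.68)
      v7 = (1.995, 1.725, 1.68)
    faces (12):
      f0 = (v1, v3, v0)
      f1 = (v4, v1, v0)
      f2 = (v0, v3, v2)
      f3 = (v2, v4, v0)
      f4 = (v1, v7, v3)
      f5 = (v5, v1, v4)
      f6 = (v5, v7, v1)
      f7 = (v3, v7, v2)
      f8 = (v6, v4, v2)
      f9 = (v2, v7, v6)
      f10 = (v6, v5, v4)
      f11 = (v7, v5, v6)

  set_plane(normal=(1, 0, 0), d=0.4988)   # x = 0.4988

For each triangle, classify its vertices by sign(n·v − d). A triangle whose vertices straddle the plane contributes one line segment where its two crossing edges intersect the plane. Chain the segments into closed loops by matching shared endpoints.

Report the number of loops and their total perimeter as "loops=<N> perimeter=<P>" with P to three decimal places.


Straddling triangles (8 of 12):
  (v4,v1,v0) [+--] → (0.4988, -1.725, -0.420042)–(0.4988, -1.725, -1.68)  len=1.2600
  (v2,v4,v0) [-+-] → (0.4988, -0.431293, -1.68)–(0.4988, -1.725, -1.68)  len=1.2937
  (v1,v7,v3) [-+-] → (0.4988, 0.431293, 1.68)–(0.4988, 1.725, 1.68)  len=1.2937
  (v5,v1,v4) [+-+] → (0.4988, -1.725, 1.68)–(0.4988, -1.725, -0.420042)  len=2.1000
  (v5,v7,v1) [++-] → (0.4988, 0.431293, 1.68)–(0.4988, -1.725, 1.68)  len=2.1563
  (v3,v7,v2) [-+-] → (0.4988, 1.725, 1.68)–(0.4988, 1.725, 0.420042)  len=1.2600
  (v6,v4,v2) [++-] → (0.4988, -0.431293, -1.68)–(0.4988, 1.725, -1.68)  len=2.1563
  (v2,v7,v6) [-++] → (0.4988, 1.725, 0.420042)–(0.4988, 1.725, -1.68)  len=2.1000

Chained into 1 loop(s):
  loop 1: 8 segments, perimeter = 13.6200
Total perimeter = 13.620

loops=1 perimeter=13.620


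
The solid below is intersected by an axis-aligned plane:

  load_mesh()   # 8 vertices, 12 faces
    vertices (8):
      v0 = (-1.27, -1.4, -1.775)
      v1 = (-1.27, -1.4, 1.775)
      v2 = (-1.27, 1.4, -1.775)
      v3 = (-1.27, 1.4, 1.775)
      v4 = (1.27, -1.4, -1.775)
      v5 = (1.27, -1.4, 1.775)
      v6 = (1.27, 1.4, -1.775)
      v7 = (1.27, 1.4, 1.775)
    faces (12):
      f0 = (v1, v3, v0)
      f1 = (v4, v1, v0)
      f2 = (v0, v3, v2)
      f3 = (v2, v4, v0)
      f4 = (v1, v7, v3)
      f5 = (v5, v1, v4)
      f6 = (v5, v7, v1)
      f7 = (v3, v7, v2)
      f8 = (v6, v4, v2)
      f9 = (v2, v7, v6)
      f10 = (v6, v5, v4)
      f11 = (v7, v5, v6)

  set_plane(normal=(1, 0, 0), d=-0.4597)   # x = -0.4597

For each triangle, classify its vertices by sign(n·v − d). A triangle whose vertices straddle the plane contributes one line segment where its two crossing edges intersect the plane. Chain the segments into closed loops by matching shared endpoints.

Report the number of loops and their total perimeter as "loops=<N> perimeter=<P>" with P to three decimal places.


loops=1 perimeter=12.700

Straddling triangles (8 of 12):
  (v4,v1,v0) [+--] → (-0.4597, -1.4, 0.642494)–(-0.4597, -1.4, -1.775)  len=2.4175
  (v2,v4,v0) [-+-] → (-0.4597, 0.506756, -1.775)–(-0.4597, -1.4, -1.775)  len=1.9068
  (v1,v7,v3) [-+-] → (-0.4597, -0.506756, 1.775)–(-0.4597, 1.4, 1.775)  len=1.9068
  (v5,v1,v4) [+-+] → (-0.4597, -1.4, 1.775)–(-0.4597, -1.4, 0.642494)  len=1.1325
  (v5,v7,v1) [++-] → (-0.4597, -0.506756, 1.775)–(-0.4597, -1.4, 1.775)  len=0.8932
  (v3,v7,v2) [-+-] → (-0.4597, 1.4, 1.775)–(-0.4597, 1.4, -0.642494)  len=2.4175
  (v6,v4,v2) [++-] → (-0.4597, 0.506756, -1.775)–(-0.4597, 1.4, -1.775)  len=0.8932
  (v2,v7,v6) [-++] → (-0.4597, 1.4, -0.642494)–(-0.4597, 1.4, -1.775)  len=1.1325

Chained into 1 loop(s):
  loop 1: 8 segments, perimeter = 12.7000
Total perimeter = 12.700


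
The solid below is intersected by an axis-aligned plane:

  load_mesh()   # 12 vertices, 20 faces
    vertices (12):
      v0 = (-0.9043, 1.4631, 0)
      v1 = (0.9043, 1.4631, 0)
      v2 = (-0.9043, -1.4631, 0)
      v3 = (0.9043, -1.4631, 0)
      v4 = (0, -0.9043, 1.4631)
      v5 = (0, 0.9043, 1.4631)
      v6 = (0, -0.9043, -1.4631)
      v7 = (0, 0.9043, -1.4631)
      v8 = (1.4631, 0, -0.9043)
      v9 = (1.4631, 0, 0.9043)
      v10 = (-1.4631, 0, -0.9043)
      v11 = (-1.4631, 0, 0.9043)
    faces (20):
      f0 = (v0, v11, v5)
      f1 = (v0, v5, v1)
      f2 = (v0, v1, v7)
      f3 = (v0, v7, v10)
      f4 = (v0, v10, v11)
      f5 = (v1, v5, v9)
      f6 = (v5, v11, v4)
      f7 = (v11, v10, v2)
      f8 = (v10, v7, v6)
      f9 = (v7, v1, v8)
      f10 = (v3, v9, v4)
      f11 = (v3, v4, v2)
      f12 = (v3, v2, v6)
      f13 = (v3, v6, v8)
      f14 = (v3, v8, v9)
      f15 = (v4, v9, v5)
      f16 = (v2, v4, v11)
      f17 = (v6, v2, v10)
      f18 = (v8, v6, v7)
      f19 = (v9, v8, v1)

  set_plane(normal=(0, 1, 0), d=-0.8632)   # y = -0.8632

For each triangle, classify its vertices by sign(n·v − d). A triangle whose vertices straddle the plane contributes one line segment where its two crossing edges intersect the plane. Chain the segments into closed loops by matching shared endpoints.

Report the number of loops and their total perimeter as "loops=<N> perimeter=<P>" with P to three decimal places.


loops=1 perimeter=7.803

Straddling triangles (10 of 20):
  (v5,v11,v4) [++-] → (-0.0664972, -0.8632, 1.4377)–(0, -0.8632, 1.4631)  len=0.0712
  (v11,v10,v2) [++-] → (-1.13342, -0.8632, -0.370781)–(-1.13342, -0.8632, 0.370781)  len=0.7416
  (v10,v7,v6) [++-] → (0, -0.8632, -1.4631)–(-0.0664972, -0.8632, -1.4377)  len=0.0712
  (v3,v9,v4) [-+-] → (1.13342, -0.8632, 0.370781)–(0.0664972, -0.8632, 1.4377)  len=1.5089
  (v3,v6,v8) [--+] → (0.0664972, -0.8632, -1.4377)–(1.13342, -0.8632, -0.370781)  len=1.5089
  (v3,v8,v9) [-++] → (1.13342, -0.8632, -0.370781)–(1.13342, -0.8632, 0.370781)  len=0.7416
  (v4,v9,v5) [-++] → (0.0664972, -0.8632, 1.4377)–(0, -0.8632, 1.4631)  len=0.0712
  (v2,v4,v11) [--+] → (-0.0664972, -0.8632, 1.4377)–(-1.13342, -0.8632, 0.370781)  len=1.5089
  (v6,v2,v10) [--+] → (-1.13342, -0.8632, -0.370781)–(-0.0664972, -0.8632, -1.4377)  len=1.5089
  (v8,v6,v7) [+-+] → (0.0664972, -0.8632, -1.4377)–(0, -0.8632, -1.4631)  len=0.0712

Chained into 1 loop(s):
  loop 1: 10 segments, perimeter = 7.8033
Total perimeter = 7.803


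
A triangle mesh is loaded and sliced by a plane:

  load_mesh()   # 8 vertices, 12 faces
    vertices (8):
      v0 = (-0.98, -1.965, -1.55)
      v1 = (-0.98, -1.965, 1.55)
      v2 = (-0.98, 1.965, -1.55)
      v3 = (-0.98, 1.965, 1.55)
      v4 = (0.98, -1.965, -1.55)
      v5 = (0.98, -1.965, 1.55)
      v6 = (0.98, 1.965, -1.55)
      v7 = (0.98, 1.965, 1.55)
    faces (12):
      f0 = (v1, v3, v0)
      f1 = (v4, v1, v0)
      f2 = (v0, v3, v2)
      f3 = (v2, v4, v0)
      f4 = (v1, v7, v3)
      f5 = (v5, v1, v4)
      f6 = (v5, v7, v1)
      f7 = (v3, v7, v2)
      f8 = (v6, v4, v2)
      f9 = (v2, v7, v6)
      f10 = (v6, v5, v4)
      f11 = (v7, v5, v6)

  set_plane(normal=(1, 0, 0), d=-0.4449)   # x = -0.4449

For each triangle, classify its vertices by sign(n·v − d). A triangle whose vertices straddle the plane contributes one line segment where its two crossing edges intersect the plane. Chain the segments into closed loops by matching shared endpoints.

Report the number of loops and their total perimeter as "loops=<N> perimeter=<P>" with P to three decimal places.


Straddling triangles (8 of 12):
  (v4,v1,v0) [+--] → (-0.4449, -1.965, 0.703668)–(-0.4449, -1.965, -1.55)  len=2.2537
  (v2,v4,v0) [-+-] → (-0.4449, 0.89207, -1.55)–(-0.4449, -1.965, -1.55)  len=2.8571
  (v1,v7,v3) [-+-] → (-0.4449, -0.89207, 1.55)–(-0.4449, 1.965, 1.55)  len=2.8571
  (v5,v1,v4) [+-+] → (-0.4449, -1.965, 1.55)–(-0.4449, -1.965, 0.703668)  len=0.8463
  (v5,v7,v1) [++-] → (-0.4449, -0.89207, 1.55)–(-0.4449, -1.965, 1.55)  len=1.0729
  (v3,v7,v2) [-+-] → (-0.4449, 1.965, 1.55)–(-0.4449, 1.965, -0.703668)  len=2.2537
  (v6,v4,v2) [++-] → (-0.4449, 0.89207, -1.55)–(-0.4449, 1.965, -1.55)  len=1.0729
  (v2,v7,v6) [-++] → (-0.4449, 1.965, -0.703668)–(-0.4449, 1.965, -1.55)  len=0.8463

Chained into 1 loop(s):
  loop 1: 8 segments, perimeter = 14.0600
Total perimeter = 14.060

loops=1 perimeter=14.060


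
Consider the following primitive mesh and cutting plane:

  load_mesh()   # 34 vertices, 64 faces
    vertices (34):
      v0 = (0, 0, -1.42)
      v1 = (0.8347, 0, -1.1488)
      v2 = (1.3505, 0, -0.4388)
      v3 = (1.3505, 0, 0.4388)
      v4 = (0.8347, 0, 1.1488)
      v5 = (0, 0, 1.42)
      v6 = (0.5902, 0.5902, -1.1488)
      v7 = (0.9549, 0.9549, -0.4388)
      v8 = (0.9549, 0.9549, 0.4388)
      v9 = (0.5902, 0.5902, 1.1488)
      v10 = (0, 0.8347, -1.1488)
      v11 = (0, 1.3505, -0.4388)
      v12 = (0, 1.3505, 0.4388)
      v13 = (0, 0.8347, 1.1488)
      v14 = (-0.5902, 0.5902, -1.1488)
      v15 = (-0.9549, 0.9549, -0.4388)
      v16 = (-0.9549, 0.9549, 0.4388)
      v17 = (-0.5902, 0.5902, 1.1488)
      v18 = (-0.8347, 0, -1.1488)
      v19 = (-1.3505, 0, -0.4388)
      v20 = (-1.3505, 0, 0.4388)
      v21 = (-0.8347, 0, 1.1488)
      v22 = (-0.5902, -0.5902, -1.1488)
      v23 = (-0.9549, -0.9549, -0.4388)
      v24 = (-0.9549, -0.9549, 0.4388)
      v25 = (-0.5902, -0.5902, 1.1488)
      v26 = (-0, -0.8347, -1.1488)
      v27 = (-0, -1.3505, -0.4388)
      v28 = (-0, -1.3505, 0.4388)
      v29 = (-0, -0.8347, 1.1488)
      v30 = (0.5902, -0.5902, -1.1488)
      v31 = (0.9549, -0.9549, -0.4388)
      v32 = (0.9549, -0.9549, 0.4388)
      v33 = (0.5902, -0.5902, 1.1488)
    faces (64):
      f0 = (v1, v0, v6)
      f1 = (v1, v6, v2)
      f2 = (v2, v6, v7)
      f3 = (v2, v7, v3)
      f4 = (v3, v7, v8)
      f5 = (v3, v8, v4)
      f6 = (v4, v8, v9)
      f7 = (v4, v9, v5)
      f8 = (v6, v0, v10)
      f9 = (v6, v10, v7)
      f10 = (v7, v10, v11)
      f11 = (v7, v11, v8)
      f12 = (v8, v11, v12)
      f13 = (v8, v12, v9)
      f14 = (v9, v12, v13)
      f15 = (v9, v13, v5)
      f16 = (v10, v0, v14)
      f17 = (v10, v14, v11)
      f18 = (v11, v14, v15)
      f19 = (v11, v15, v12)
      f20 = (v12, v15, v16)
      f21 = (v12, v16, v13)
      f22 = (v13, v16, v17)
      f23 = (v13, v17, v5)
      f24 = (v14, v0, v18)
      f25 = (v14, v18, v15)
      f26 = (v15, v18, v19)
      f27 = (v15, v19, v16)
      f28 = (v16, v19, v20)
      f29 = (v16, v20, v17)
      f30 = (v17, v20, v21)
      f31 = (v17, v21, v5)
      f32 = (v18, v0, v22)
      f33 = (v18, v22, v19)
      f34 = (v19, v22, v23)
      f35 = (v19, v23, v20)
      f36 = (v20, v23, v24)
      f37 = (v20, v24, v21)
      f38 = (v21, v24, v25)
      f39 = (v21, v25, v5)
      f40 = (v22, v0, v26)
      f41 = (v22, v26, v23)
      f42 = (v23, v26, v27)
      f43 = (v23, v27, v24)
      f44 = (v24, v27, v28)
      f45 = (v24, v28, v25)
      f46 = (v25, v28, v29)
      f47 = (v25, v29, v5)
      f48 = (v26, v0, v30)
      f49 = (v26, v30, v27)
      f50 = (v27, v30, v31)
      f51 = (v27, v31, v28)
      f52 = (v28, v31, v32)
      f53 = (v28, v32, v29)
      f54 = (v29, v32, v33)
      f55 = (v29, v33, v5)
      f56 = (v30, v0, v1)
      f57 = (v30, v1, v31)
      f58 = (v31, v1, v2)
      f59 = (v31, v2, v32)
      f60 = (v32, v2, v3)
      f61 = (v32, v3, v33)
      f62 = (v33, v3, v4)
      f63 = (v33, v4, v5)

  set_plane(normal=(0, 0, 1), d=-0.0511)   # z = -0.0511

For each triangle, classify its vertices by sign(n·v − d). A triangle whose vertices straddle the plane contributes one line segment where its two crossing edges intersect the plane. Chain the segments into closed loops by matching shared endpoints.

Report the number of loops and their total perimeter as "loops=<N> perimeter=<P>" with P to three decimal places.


Straddling triangles (16 of 64):
  (v2,v7,v3) [--+] → (1.12967, 0.533051, -0.0511)–(1.3505, 0, -0.0511)  len=0.5770
  (v3,v7,v8) [+-+] → (1.12967, 0.533051, -0.0511)–(0.9549, 0.9549, -0.0511)  len=0.4566
  (v7,v11,v8) [--+] → (0.421849, 1.17573, -0.0511)–(0.9549, 0.9549, -0.0511)  len=0.5770
  (v8,v11,v12) [+-+] → (0.421849, 1.17573, -0.0511)–(0, 1.3505, -0.0511)  len=0.4566
  (v11,v15,v12) [--+] → (-0.533051, 1.12967, -0.0511)–(0, 1.3505, -0.0511)  len=0.5770
  (v12,v15,v16) [+-+] → (-0.533051, 1.12967, -0.0511)–(-0.9549, 0.9549, -0.0511)  len=0.4566
  (v15,v19,v16) [--+] → (-1.17573, 0.421849, -0.0511)–(-0.9549, 0.9549, -0.0511)  len=0.5770
  (v16,v19,v20) [+-+] → (-1.17573, 0.421849, -0.0511)–(-1.3505, 0, -0.0511)  len=0.4566
  (v19,v23,v20) [--+] → (-1.12967, -0.533051, -0.0511)–(-1.3505, 0, -0.0511)  len=0.5770
  (v20,v23,v24) [+-+] → (-1.12967, -0.533051, -0.0511)–(-0.9549, -0.9549, -0.0511)  len=0.4566
  (v23,v27,v24) [--+] → (-0.421849, -1.17573, -0.0511)–(-0.9549, -0.9549, -0.0511)  len=0.5770
  (v24,v27,v28) [+-+] → (-0.421849, -1.17573, -0.0511)–(0, -1.3505, -0.0511)  len=0.4566
  (v27,v31,v28) [--+] → (0.533051, -1.12967, -0.0511)–(0, -1.3505, -0.0511)  len=0.5770
  (v28,v31,v32) [+-+] → (0.533051, -1.12967, -0.0511)–(0.9549, -0.9549, -0.0511)  len=0.4566
  (v31,v2,v32) [--+] → (1.17573, -0.421849, -0.0511)–(0.9549, -0.9549, -0.0511)  len=0.5770
  (v32,v2,v3) [+-+] → (1.17573, -0.421849, -0.0511)–(1.3505, 0, -0.0511)  len=0.4566

Chained into 1 loop(s):
  loop 1: 16 segments, perimeter = 8.2688
Total perimeter = 8.269

loops=1 perimeter=8.269


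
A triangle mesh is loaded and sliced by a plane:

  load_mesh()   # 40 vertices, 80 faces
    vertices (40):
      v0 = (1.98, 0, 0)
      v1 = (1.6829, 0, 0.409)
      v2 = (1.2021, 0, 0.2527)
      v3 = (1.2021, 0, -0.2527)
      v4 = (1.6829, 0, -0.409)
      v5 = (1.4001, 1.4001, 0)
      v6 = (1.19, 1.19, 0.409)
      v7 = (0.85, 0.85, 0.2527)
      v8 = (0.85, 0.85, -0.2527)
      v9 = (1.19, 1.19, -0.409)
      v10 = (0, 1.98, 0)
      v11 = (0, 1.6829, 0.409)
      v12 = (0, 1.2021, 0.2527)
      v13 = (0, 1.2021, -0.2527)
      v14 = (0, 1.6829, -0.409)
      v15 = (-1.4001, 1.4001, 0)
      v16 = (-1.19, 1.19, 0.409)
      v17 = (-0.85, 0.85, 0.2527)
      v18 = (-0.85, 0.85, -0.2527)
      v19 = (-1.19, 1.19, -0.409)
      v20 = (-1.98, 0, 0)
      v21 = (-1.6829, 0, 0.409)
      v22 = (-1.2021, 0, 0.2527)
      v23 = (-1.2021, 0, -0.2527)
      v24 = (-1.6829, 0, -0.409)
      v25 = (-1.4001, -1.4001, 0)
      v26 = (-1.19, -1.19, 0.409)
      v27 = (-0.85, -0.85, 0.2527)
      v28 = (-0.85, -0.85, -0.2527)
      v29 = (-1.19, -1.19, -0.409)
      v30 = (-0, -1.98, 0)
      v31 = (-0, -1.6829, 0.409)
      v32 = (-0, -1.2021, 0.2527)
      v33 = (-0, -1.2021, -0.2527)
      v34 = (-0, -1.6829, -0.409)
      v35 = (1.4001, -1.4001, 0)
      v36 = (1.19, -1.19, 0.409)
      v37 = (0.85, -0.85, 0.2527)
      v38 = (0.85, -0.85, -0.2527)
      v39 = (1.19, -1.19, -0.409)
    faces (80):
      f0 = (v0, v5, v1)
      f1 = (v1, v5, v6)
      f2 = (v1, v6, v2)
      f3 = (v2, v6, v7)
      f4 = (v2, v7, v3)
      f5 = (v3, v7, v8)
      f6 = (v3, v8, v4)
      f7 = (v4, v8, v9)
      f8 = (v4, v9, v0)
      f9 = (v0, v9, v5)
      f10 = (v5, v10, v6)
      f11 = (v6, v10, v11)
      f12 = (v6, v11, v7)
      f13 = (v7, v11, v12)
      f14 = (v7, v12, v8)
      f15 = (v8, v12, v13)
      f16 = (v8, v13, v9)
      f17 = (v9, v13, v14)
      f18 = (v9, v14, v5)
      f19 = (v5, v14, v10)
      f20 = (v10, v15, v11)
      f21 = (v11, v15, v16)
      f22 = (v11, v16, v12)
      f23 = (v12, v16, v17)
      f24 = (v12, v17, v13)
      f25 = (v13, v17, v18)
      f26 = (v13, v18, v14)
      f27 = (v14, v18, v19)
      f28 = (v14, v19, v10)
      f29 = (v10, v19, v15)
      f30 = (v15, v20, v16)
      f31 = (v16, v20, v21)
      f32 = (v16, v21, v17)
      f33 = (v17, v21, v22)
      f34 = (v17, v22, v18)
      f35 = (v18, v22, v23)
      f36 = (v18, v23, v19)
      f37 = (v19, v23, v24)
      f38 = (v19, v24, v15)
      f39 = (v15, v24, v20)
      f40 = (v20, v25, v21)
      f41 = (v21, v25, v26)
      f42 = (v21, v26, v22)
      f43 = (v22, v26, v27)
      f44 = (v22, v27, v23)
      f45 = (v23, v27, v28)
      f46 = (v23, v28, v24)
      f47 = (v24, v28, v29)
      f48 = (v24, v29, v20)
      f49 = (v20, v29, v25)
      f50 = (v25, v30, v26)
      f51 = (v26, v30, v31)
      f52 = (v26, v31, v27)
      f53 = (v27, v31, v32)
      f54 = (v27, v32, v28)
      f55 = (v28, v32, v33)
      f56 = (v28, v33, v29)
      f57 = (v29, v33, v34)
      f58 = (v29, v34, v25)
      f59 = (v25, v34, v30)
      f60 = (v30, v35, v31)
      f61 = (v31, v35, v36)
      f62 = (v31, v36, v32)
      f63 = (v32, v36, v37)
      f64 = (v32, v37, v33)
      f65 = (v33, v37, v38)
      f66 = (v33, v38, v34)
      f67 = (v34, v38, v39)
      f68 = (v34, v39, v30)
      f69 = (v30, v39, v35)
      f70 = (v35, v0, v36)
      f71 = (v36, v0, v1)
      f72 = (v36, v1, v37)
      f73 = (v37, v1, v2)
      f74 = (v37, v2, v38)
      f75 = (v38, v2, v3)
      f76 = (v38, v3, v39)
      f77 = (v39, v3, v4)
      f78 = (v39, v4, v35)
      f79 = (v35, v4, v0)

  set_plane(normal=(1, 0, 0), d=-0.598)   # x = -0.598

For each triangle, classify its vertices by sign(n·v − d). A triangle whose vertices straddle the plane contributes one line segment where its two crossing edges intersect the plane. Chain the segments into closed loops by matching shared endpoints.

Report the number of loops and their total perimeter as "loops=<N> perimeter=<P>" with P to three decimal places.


Straddling triangles (20 of 80):
  (v10,v15,v11) [+-+] → (-0.598, 1.73232, 0)–(-0.598, 1.56211, 0.234311)  len=0.2896
  (v11,v15,v16) [+--] → (-0.598, 1.56211, 0.234311)–(-0.598, 1.43521, 0.409)  len=0.2159
  (v11,v16,v12) [+-+] → (-0.598, 1.43521, 0.409)–(-0.598, 1.19602, 0.331244)  len=0.2515
  (v12,v16,v17) [+--] → (-0.598, 1.19602, 0.331244)–(-0.598, 0.954387, 0.2527)  len=0.2541
  (v12,v17,v13) [+-+] → (-0.598, 0.954387, 0.2527)–(-0.598, 0.954387, 0.102864)  len=0.1498
  (v13,v17,v18) [+--] → (-0.598, 0.954387, 0.102864)–(-0.598, 0.954387, -0.2527)  len=0.3556
  (v13,v18,v14) [+-+] → (-0.598, 0.954387, -0.2527)–(-0.598, 1.09693, -0.299038)  len=0.1499
  (v14,v18,v19) [+--] → (-0.598, 1.09693, -0.299038)–(-0.598, 1.43521, -0.409)  len=0.3557
  (v14,v19,v10) [+-+] → (-0.598, 1.43521, -0.409)–(-0.598, 1.58301, -0.205531)  len=0.2515
  (v10,v19,v15) [+--] → (-0.598, 1.58301, -0.205531)–(-0.598, 1.73232, 0)  len=0.2540
  (v25,v30,v26) [-+-] → (-0.598, -1.73232, 0)–(-0.598, -1.58301, 0.205531)  len=0.2540
  (v26,v30,v31) [-++] → (-0.598, -1.58301, 0.205531)–(-0.598, -1.43521, 0.409)  len=0.2515
  (v26,v31,v27) [-+-] → (-0.598, -1.43521, 0.409)–(-0.598, -1.09693, 0.299038)  len=0.3557
  (v27,v31,v32) [-++] → (-0.598, -1.09693, 0.299038)–(-0.598, -0.954387, 0.2527)  len=0.1499
  (v27,v32,v28) [-+-] → (-0.598, -0.954387, 0.2527)–(-0.598, -0.954387, -0.102864)  len=0.3556
  (v28,v32,v33) [-++] → (-0.598, -0.954387, -0.102864)–(-0.598, -0.954387, -0.2527)  len=0.1498
  (v28,v33,v29) [-+-] → (-0.598, -0.954387, -0.2527)–(-0.598, -1.19602, -0.331244)  len=0.2541
  (v29,v33,v34) [-++] → (-0.598, -1.19602, -0.331244)–(-0.598, -1.43521, -0.409)  len=0.2515
  (v29,v34,v25) [-+-] → (-0.598, -1.43521, -0.409)–(-0.598, -1.56211, -0.234311)  len=0.2159
  (v25,v34,v30) [-++] → (-0.598, -1.56211, -0.234311)–(-0.598, -1.73232, 0)  len=0.2896

Chained into 2 loop(s):
  loop 1: 10 segments, perimeter = 2.5276
  loop 2: 10 segments, perimeter = 2.5276
Total perimeter = 5.055

loops=2 perimeter=5.055
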